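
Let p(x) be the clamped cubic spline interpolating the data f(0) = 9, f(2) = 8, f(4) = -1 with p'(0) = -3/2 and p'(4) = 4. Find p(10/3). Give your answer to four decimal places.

-0.5000

Write M_i for p''(x_i). With h_i = 2, 2 and divided differences Δ_i = -1/2, -9/2, the continuity of p' gives the tridiagonal system
  2·M_0 + 8·M_1 + 2·M_2 = 6(Δ_1 - Δ_0) = -24
Clamped end conditions give two more equations: 2h_0·M_0 + h_0·M_1 = 6(Δ_0 - p'(0)) = 6 and h_1·M_1 + 2h_1·M_2 = 6(p'(4) - Δ_1) = 51.
Solving the tridiagonal system: M_0 = 47/8, M_1 = -35/4, M_2 = 137/8.
On [2, 4], p(x) = 8 - 35/8·(x - 2) - 35/8·(x - 2)² + 69/32·(x - 2)³.
With (x - 2) = 4/3: p(10/3) = -1/2.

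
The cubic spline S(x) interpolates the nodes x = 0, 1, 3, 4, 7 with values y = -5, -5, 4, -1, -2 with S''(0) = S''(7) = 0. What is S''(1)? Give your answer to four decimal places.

8.9480

Let m_i = S''(x_i). Step sizes h_i = 1, 2, 1, 3; slopes of the chords Δ_i = (y_(i+1) - y_i)/h_i = 0, 9/2, -5, -1/3.
  1·m_0 + 6·m_1 + 2·m_2 = 6(Δ_1 - Δ_0) = 27
  2·m_1 + 6·m_2 + 1·m_3 = 6(Δ_2 - Δ_1) = -57
  1·m_2 + 8·m_3 + 3·m_4 = 6(Δ_3 - Δ_2) = 28
Natural end conditions: m_0 = m_4 = 0.
Hence m_0 = 0, m_1 = 2237/250, m_2 = -1668/125, m_3 = 646/125, m_4 = 0.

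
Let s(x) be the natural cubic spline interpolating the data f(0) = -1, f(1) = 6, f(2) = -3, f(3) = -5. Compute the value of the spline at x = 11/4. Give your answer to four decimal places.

Write σ_i for s''(x_i). With h_i = 1, 1, 1 and divided differences Δ_i = 7, -9, -2, the continuity of s' gives the tridiagonal system
  1·σ_0 + 4·σ_1 + 1·σ_2 = 6(Δ_1 - Δ_0) = -96
  1·σ_1 + 4·σ_2 + 1·σ_3 = 6(Δ_2 - Δ_1) = 42
Natural end conditions: σ_0 = σ_3 = 0.
Solving the tridiagonal system: σ_0 = 0, σ_1 = -142/5, σ_2 = 88/5, σ_3 = 0.
On [2, 3], s(x) = -3 - 118/15·(x - 2) + 44/5·(x - 2)² - 44/15·(x - 2)³.
With (x - 2) = 3/4: s(11/4) = -83/16.

-5.1875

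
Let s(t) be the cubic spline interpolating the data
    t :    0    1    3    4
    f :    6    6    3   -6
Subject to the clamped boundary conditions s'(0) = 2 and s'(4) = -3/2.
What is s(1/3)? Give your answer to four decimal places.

6.2868

Let σ_i = s''(x_i). Step sizes h_i = 1, 2, 1; slopes of the chords Δ_i = (y_(i+1) - y_i)/h_i = 0, -3/2, -9.
  1·σ_0 + 6·σ_1 + 2·σ_2 = 6(Δ_1 - Δ_0) = -9
  2·σ_1 + 6·σ_2 + 1·σ_3 = 6(Δ_2 - Δ_1) = -45
Clamped end conditions give two more equations: 2h_0·σ_0 + h_0·σ_1 = 6(Δ_0 - s'(0)) = -12 and h_2·σ_2 + 2h_2·σ_3 = 6(s'(4) - Δ_2) = 45.
Forward elimination and back-substitution give σ_0 = -289/35, σ_1 = 158/35, σ_2 = -487/35, σ_3 = 1031/35.
On [0, 1], s(t) = 6 + 2·t - 289/70·t² + 149/70·t³.
With t = 1/3: s(1/3) = 5941/945.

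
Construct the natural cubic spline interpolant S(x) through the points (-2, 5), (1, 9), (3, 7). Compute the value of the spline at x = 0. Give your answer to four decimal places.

8.4444

Write M_i for S''(x_i). With h_i = 3, 2 and divided differences Δ_i = 4/3, -1, the continuity of S' gives the tridiagonal system
  3·M_0 + 10·M_1 + 2·M_2 = 6(Δ_1 - Δ_0) = -14
Natural end conditions: M_0 = M_2 = 0.
Forward elimination and back-substitution give M_0 = 0, M_1 = -7/5, M_2 = 0.
On [-2, 1], S(x) = 5 + 61/30·(x + 2) + 0·(x + 2)² - 7/90·(x + 2)³.
With (x + 2) = 2: S(0) = 76/9.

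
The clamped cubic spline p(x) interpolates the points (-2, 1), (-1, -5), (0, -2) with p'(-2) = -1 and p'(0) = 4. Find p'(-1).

With M_i denoting the second derivative at x_i, h_i = 1, 1, and Δ_i = (y_(i+1) − y_i)/h_i = -6, 3:
  1·M_0 + 4·M_1 + 1·M_2 = 6(Δ_1 - Δ_0) = 54
Clamped end conditions give two more equations: 2h_0·M_0 + h_0·M_1 = 6(Δ_0 - p'(-2)) = -30 and h_1·M_1 + 2h_1·M_2 = 6(p'(0) - Δ_1) = 6.
Solving: M_0 = -26, M_1 = 22, M_2 = -8.
On [-1, 0], p'(x) = b_1 + 2c_1·(x + 1) + 3d_1·(x + 1)² with b_1 = Δ_1 - h_1(2M_1 + M_2)/6 = -3, c_1 = M_1/2 = 11, d_1 = (M_2 - M_1)/(6h_1) = -5. So p'(-1) = -3.

-3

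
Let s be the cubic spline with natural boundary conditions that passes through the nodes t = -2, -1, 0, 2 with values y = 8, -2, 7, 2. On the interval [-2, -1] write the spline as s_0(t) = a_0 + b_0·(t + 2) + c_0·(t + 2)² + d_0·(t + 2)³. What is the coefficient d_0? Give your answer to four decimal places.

5.4565

Put m_i = s'' at the i-th knot. Here h = (1, 1, 2) and Δ = (-10, 9, -5/2), so the interior equations h_(i-1)·m_(i-1) + 2(h_(i-1)+h_i)·m_i + h_i·m_(i+1) = 6(Δ_i − Δ_(i-1)) read
  1·m_0 + 4·m_1 + 1·m_2 = 6(Δ_1 - Δ_0) = 114
  1·m_1 + 6·m_2 + 2·m_3 = 6(Δ_2 - Δ_1) = -69
Natural end conditions: m_0 = m_3 = 0.
Solving the tridiagonal system: m_0 = 0, m_1 = 753/23, m_2 = -390/23, m_3 = 0.
On [-2, -1], with s_0(t) = a_0 + b_0·(t + 2) + c_0·(t + 2)² + d_0·(t + 2)³: c_0 = m_0/2 = 0, d_0 = (m_1 - m_0)/(6h_0) = 251/46, b_0 = Δ_0 - h_0(2m_0 + m_1)/6 = -711/46.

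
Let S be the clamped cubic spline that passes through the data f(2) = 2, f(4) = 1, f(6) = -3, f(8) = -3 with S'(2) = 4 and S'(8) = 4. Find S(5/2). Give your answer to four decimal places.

Let M_i = S''(x_i). Step sizes h_i = 2, 2, 2; slopes of the chords Δ_i = (y_(i+1) - y_i)/h_i = -1/2, -2, 0.
  2·M_0 + 8·M_1 + 2·M_2 = 6(Δ_1 - Δ_0) = -9
  2·M_1 + 8·M_2 + 2·M_3 = 6(Δ_2 - Δ_1) = 12
Clamped end conditions give two more equations: 2h_0·M_0 + h_0·M_1 = 6(Δ_0 - S'(2)) = -27 and h_2·M_2 + 2h_2·M_3 = 6(S'(8) - Δ_2) = 24.
Forward elimination and back-substitution give M_0 = -71/10, M_1 = 7/10, M_2 = -1/5, M_3 = 61/10.
On [2, 4], S(x) = 2 + 4·(x - 2) - 71/20·(x - 2)² + 13/20·(x - 2)³.
With (x - 2) = 1/2: S(5/2) = 511/160.

3.1938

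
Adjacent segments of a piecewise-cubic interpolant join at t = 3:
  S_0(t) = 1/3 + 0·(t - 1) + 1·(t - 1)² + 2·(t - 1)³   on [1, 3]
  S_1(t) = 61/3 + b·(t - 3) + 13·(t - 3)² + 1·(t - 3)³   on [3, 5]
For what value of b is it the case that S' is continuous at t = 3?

S_0'(t) = 0 + 2·(t - 1) + 6·(t - 1)², so S_0'(3) = 28. On the right, S_1'(3) = b, so b = 28.

28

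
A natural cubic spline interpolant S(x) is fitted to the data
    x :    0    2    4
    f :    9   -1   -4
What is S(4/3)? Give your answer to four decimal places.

1.6852

Put M_i = S'' at the i-th knot. Here h = (2, 2) and Δ = (-5, -3/2), so the interior equations h_(i-1)·M_(i-1) + 2(h_(i-1)+h_i)·M_i + h_i·M_(i+1) = 6(Δ_i − Δ_(i-1)) read
  2·M_0 + 8·M_1 + 2·M_2 = 6(Δ_1 - Δ_0) = 21
Natural end conditions: M_0 = M_2 = 0.
Solving the tridiagonal system: M_0 = 0, M_1 = 21/8, M_2 = 0.
On [0, 2], S(x) = 9 - 47/8·x + 0·x² + 7/32·x³.
With x = 4/3: S(4/3) = 91/54.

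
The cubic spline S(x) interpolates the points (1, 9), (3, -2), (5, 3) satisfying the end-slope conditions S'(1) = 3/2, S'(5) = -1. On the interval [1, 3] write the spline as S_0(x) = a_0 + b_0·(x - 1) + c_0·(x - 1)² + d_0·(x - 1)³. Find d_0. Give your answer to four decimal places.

Put M_i = S'' at the i-th knot. Here h = (2, 2) and Δ = (-11/2, 5/2), so the interior equations h_(i-1)·M_(i-1) + 2(h_(i-1)+h_i)·M_i + h_i·M_(i+1) = 6(Δ_i − Δ_(i-1)) read
  2·M_0 + 8·M_1 + 2·M_2 = 6(Δ_1 - Δ_0) = 48
Clamped end conditions give two more equations: 2h_0·M_0 + h_0·M_1 = 6(Δ_0 - S'(1)) = -42 and h_1·M_1 + 2h_1·M_2 = 6(S'(5) - Δ_1) = -21.
Solving the tridiagonal system: M_0 = -137/8, M_1 = 53/4, M_2 = -95/8.
On [1, 3], with S_0(x) = a_0 + b_0·(x - 1) + c_0·(x - 1)² + d_0·(x - 1)³: c_0 = M_0/2 = -137/16, d_0 = (M_1 - M_0)/(6h_0) = 81/32, b_0 = Δ_0 - h_0(2M_0 + M_1)/6 = 3/2.

2.5313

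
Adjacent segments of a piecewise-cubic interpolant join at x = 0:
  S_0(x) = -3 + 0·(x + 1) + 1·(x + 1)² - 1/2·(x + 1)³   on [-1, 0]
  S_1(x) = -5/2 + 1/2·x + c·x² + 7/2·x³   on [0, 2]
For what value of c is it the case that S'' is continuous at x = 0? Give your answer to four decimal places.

-0.5000

S_0''(x) = 2 - 3·(x + 1), so S_0''(0) = -1. On the right, S_1''(0) = 2c, so c = -1/2.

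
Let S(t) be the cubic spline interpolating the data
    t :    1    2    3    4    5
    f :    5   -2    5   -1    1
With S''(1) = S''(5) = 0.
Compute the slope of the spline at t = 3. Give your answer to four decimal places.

With m_i denoting the second derivative at x_i, h_i = 1, 1, 1, 1, and Δ_i = (y_(i+1) − y_i)/h_i = -7, 7, -6, 2:
  1·m_0 + 4·m_1 + 1·m_2 = 6(Δ_1 - Δ_0) = 84
  1·m_1 + 4·m_2 + 1·m_3 = 6(Δ_2 - Δ_1) = -78
  1·m_2 + 4·m_3 + 1·m_4 = 6(Δ_3 - Δ_2) = 48
Natural end conditions: m_0 = m_4 = 0.
Hence m_0 = 0, m_1 = 405/14, m_2 = -222/7, m_3 = 279/14, m_4 = 0.
On [3, 4], S'(t) = b_2 + 2c_2·(t - 3) + 3d_2·(t - 3)² with b_2 = Δ_2 - h_2(2m_2 + m_3)/6 = 5/4, c_2 = m_2/2 = -111/7, d_2 = (m_3 - m_2)/(6h_2) = 241/28. So S'(3) = 5/4.

1.2500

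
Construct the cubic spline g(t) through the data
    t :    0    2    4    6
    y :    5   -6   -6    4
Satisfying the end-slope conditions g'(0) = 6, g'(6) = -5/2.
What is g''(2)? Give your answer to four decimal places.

8.1667

With σ_i denoting the second derivative at x_i, h_i = 2, 2, 2, and Δ_i = (y_(i+1) − y_i)/h_i = -11/2, 0, 5:
  2·σ_0 + 8·σ_1 + 2·σ_2 = 6(Δ_1 - Δ_0) = 33
  2·σ_1 + 8·σ_2 + 2·σ_3 = 6(Δ_2 - Δ_1) = 30
Clamped end conditions give two more equations: 2h_0·σ_0 + h_0·σ_1 = 6(Δ_0 - g'(0)) = -69 and h_2·σ_2 + 2h_2·σ_3 = 6(g'(6) - Δ_2) = -45.
Solving the tridiagonal system: σ_0 = -64/3, σ_1 = 49/6, σ_2 = 31/6, σ_3 = -83/6.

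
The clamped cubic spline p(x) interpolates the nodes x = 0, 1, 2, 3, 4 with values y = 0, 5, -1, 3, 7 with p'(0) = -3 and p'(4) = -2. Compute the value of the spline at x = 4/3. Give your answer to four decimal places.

3.8413

Let σ_i = p''(x_i). Step sizes h_i = 1, 1, 1, 1; slopes of the chords Δ_i = (y_(i+1) - y_i)/h_i = 5, -6, 4, 4.
  1·σ_0 + 4·σ_1 + 1·σ_2 = 6(Δ_1 - Δ_0) = -66
  1·σ_1 + 4·σ_2 + 1·σ_3 = 6(Δ_2 - Δ_1) = 60
  1·σ_2 + 4·σ_3 + 1·σ_4 = 6(Δ_3 - Δ_2) = 0
Clamped end conditions give two more equations: 2h_0·σ_0 + h_0·σ_1 = 6(Δ_0 - p'(0)) = 48 and h_3·σ_3 + 2h_3·σ_4 = 6(p'(4) - Δ_3) = -36.
Solving: σ_0 = 563/14, σ_1 = -227/7, σ_2 = 47/2, σ_3 = -11/7, σ_4 = -241/14.
On [1, 2], p(x) = 5 + 25/28·(x - 1) - 227/14·(x - 1)² + 261/28·(x - 1)³.
With (x - 1) = 1/3: p(4/3) = 242/63.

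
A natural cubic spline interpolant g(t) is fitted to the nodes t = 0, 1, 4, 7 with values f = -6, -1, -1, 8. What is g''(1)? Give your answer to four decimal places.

Write M_i for g''(x_i). With h_i = 1, 3, 3 and divided differences Δ_i = 5, 0, 3, the continuity of g' gives the tridiagonal system
  1·M_0 + 8·M_1 + 3·M_2 = 6(Δ_1 - Δ_0) = -30
  3·M_1 + 12·M_2 + 3·M_3 = 6(Δ_2 - Δ_1) = 18
Natural end conditions: M_0 = M_3 = 0.
Hence M_0 = 0, M_1 = -138/29, M_2 = 78/29, M_3 = 0.

-4.7586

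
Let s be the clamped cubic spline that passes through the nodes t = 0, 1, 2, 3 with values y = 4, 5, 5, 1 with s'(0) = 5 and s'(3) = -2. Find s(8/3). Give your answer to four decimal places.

With M_i denoting the second derivative at x_i, h_i = 1, 1, 1, and Δ_i = (y_(i+1) − y_i)/h_i = 1, 0, -4:
  1·M_0 + 4·M_1 + 1·M_2 = 6(Δ_1 - Δ_0) = -6
  1·M_1 + 4·M_2 + 1·M_3 = 6(Δ_2 - Δ_1) = -24
Clamped end conditions give two more equations: 2h_0·M_0 + h_0·M_1 = 6(Δ_0 - s'(0)) = -24 and h_2·M_2 + 2h_2·M_3 = 6(s'(3) - Δ_2) = 12.
Forward elimination and back-substitution give M_0 = -214/15, M_1 = 68/15, M_2 = -148/15, M_3 = 164/15.
On [2, 3], s(t) = 5 - 38/15·(t - 2) - 74/15·(t - 2)² + 52/15·(t - 2)³.
With (t - 2) = 2/3: s(8/3) = 869/405.

2.1457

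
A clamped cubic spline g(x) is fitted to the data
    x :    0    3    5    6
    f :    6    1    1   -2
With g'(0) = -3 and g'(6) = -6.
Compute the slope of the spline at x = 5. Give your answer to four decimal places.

-0.9825

With m_i denoting the second derivative at x_i, h_i = 3, 2, 1, and Δ_i = (y_(i+1) − y_i)/h_i = -5/3, 0, -3:
  3·m_0 + 10·m_1 + 2·m_2 = 6(Δ_1 - Δ_0) = 10
  2·m_1 + 6·m_2 + 1·m_3 = 6(Δ_2 - Δ_1) = -18
Clamped end conditions give two more equations: 2h_0·m_0 + h_0·m_1 = 6(Δ_0 - g'(0)) = 8 and h_2·m_2 + 2h_2·m_3 = 6(g'(6) - Δ_2) = -18.
Solving the tridiagonal system: m_0 = 14/19, m_1 = 68/57, m_2 = -118/57, m_3 = -454/57.
On [5, 6], g'(x) = b_2 + 2c_2·(x - 5) + 3d_2·(x - 5)² with b_2 = Δ_2 - h_2(2m_2 + m_3)/6 = -56/57, c_2 = m_2/2 = -59/57, d_2 = (m_3 - m_2)/(6h_2) = -56/57. So g'(5) = -56/57.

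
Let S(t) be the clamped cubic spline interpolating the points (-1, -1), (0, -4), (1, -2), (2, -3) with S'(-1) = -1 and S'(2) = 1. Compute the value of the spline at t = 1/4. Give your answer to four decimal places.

Let m_i = S''(x_i). Step sizes h_i = 1, 1, 1; slopes of the chords Δ_i = (y_(i+1) - y_i)/h_i = -3, 2, -1.
  1·m_0 + 4·m_1 + 1·m_2 = 6(Δ_1 - Δ_0) = 30
  1·m_1 + 4·m_2 + 1·m_3 = 6(Δ_2 - Δ_1) = -18
Clamped end conditions give two more equations: 2h_0·m_0 + h_0·m_1 = 6(Δ_0 - S'(-1)) = -12 and h_2·m_2 + 2h_2·m_3 = 6(S'(2) - Δ_2) = 12.
Solving the tridiagonal system: m_0 = -38/3, m_1 = 40/3, m_2 = -32/3, m_3 = 34/3.
On [0, 1], S(t) = -4 - 2/3·t + 20/3·t² - 4·t³.
With t = 1/4: S(1/4) = -61/16.

-3.8125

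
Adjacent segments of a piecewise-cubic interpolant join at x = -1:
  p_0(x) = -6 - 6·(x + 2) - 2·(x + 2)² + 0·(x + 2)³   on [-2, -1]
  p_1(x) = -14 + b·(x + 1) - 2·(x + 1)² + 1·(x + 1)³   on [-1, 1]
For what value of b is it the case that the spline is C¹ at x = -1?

p_0'(x) = -6 - 4·(x + 2) + 0·(x + 2)², so p_0'(-1) = -10. On the right, p_1'(-1) = b, so b = -10.

-10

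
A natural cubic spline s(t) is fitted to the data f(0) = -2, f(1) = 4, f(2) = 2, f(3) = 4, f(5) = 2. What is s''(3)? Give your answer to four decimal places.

-4.8140

Let m_i = s''(x_i). Step sizes h_i = 1, 1, 1, 2; slopes of the chords Δ_i = (y_(i+1) - y_i)/h_i = 6, -2, 2, -1.
  1·m_0 + 4·m_1 + 1·m_2 = 6(Δ_1 - Δ_0) = -48
  1·m_1 + 4·m_2 + 1·m_3 = 6(Δ_2 - Δ_1) = 24
  1·m_2 + 6·m_3 + 2·m_4 = 6(Δ_3 - Δ_2) = -18
Natural end conditions: m_0 = m_4 = 0.
Solving the tridiagonal system: m_0 = 0, m_1 = -633/43, m_2 = 468/43, m_3 = -207/43, m_4 = 0.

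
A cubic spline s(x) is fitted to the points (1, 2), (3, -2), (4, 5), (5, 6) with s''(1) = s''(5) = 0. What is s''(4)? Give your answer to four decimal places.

With m_i denoting the second derivative at x_i, h_i = 2, 1, 1, and Δ_i = (y_(i+1) − y_i)/h_i = -2, 7, 1:
  2·m_0 + 6·m_1 + 1·m_2 = 6(Δ_1 - Δ_0) = 54
  1·m_1 + 4·m_2 + 1·m_3 = 6(Δ_2 - Δ_1) = -36
Natural end conditions: m_0 = m_3 = 0.
Solving the tridiagonal system: m_0 = 0, m_1 = 252/23, m_2 = -270/23, m_3 = 0.

-11.7391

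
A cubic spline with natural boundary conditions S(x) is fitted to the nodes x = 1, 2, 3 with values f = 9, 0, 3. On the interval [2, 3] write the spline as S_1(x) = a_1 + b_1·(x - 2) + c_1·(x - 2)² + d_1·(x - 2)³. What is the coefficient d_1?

Let M_i = S''(x_i). Step sizes h_i = 1, 1; slopes of the chords Δ_i = (y_(i+1) - y_i)/h_i = -9, 3.
  1·M_0 + 4·M_1 + 1·M_2 = 6(Δ_1 - Δ_0) = 72
Natural end conditions: M_0 = M_2 = 0.
Hence M_0 = 0, M_1 = 18, M_2 = 0.
On [2, 3], with S_1(x) = a_1 + b_1·(x - 2) + c_1·(x - 2)² + d_1·(x - 2)³: c_1 = M_1/2 = 9, d_1 = (M_2 - M_1)/(6h_1) = -3, b_1 = Δ_1 - h_1(2M_1 + M_2)/6 = -3.

-3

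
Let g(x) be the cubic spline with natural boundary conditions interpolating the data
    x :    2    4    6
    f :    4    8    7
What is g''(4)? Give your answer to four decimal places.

-1.8750

Write m_i for g''(x_i). With h_i = 2, 2 and divided differences Δ_i = 2, -1/2, the continuity of g' gives the tridiagonal system
  2·m_0 + 8·m_1 + 2·m_2 = 6(Δ_1 - Δ_0) = -15
Natural end conditions: m_0 = m_2 = 0.
Forward elimination and back-substitution give m_0 = 0, m_1 = -15/8, m_2 = 0.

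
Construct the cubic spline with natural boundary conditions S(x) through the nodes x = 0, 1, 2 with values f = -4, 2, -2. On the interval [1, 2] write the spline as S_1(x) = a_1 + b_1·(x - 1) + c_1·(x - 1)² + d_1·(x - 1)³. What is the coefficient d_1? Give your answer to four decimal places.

Let M_i = S''(x_i). Step sizes h_i = 1, 1; slopes of the chords Δ_i = (y_(i+1) - y_i)/h_i = 6, -4.
  1·M_0 + 4·M_1 + 1·M_2 = 6(Δ_1 - Δ_0) = -60
Natural end conditions: M_0 = M_2 = 0.
Hence M_0 = 0, M_1 = -15, M_2 = 0.
On [1, 2], with S_1(x) = a_1 + b_1·(x - 1) + c_1·(x - 1)² + d_1·(x - 1)³: c_1 = M_1/2 = -15/2, d_1 = (M_2 - M_1)/(6h_1) = 5/2, b_1 = Δ_1 - h_1(2M_1 + M_2)/6 = 1.

2.5000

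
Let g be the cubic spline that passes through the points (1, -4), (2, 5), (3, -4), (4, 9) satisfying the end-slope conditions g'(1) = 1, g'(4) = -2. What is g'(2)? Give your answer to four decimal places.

Let σ_i = g''(x_i). Step sizes h_i = 1, 1, 1; slopes of the chords Δ_i = (y_(i+1) - y_i)/h_i = 9, -9, 13.
  1·σ_0 + 4·σ_1 + 1·σ_2 = 6(Δ_1 - Δ_0) = -108
  1·σ_1 + 4·σ_2 + 1·σ_3 = 6(Δ_2 - Δ_1) = 132
Clamped end conditions give two more equations: 2h_0·σ_0 + h_0·σ_1 = 6(Δ_0 - g'(1)) = 48 and h_2·σ_2 + 2h_2·σ_3 = 6(g'(4) - Δ_2) = -90.
Hence σ_0 = 262/5, σ_1 = -284/5, σ_2 = 334/5, σ_3 = -392/5.
On [2, 3], g'(x) = b_1 + 2c_1·(x - 2) + 3d_1·(x - 2)² with b_1 = Δ_1 - h_1(2σ_1 + σ_2)/6 = -6/5, c_1 = σ_1/2 = -142/5, d_1 = (σ_2 - σ_1)/(6h_1) = 103/5. So g'(2) = -6/5.

-1.2000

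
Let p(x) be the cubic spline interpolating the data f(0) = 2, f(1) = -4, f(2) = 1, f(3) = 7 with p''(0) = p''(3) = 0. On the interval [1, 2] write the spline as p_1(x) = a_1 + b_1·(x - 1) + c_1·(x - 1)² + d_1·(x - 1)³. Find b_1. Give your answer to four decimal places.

-0.2667

Let M_i = p''(x_i). Step sizes h_i = 1, 1, 1; slopes of the chords Δ_i = (y_(i+1) - y_i)/h_i = -6, 5, 6.
  1·M_0 + 4·M_1 + 1·M_2 = 6(Δ_1 - Δ_0) = 66
  1·M_1 + 4·M_2 + 1·M_3 = 6(Δ_2 - Δ_1) = 6
Natural end conditions: M_0 = M_3 = 0.
Forward elimination and back-substitution give M_0 = 0, M_1 = 86/5, M_2 = -14/5, M_3 = 0.
On [1, 2], with p_1(x) = a_1 + b_1·(x - 1) + c_1·(x - 1)² + d_1·(x - 1)³: c_1 = M_1/2 = 43/5, d_1 = (M_2 - M_1)/(6h_1) = -10/3, b_1 = Δ_1 - h_1(2M_1 + M_2)/6 = -4/15.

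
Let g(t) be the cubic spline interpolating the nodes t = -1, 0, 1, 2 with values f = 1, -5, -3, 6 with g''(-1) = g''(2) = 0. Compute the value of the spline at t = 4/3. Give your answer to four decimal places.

With M_i denoting the second derivative at x_i, h_i = 1, 1, 1, and Δ_i = (y_(i+1) − y_i)/h_i = -6, 2, 9:
  1·M_0 + 4·M_1 + 1·M_2 = 6(Δ_1 - Δ_0) = 48
  1·M_1 + 4·M_2 + 1·M_3 = 6(Δ_2 - Δ_1) = 42
Natural end conditions: M_0 = M_3 = 0.
Solving the tridiagonal system: M_0 = 0, M_1 = 10, M_2 = 8, M_3 = 0.
On [1, 2], g(t) = -3 + 19/3·(t - 1) + 4·(t - 1)² - 4/3·(t - 1)³.
With (t - 1) = 1/3: g(4/3) = -40/81.

-0.4938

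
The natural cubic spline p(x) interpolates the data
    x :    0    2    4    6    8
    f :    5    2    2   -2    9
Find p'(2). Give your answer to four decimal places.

-0.1429

With M_i denoting the second derivative at x_i, h_i = 2, 2, 2, 2, and Δ_i = (y_(i+1) − y_i)/h_i = -3/2, 0, -2, 11/2:
  2·M_0 + 8·M_1 + 2·M_2 = 6(Δ_1 - Δ_0) = 9
  2·M_1 + 8·M_2 + 2·M_3 = 6(Δ_2 - Δ_1) = -12
  2·M_2 + 8·M_3 + 2·M_4 = 6(Δ_3 - Δ_2) = 45
Natural end conditions: M_0 = M_4 = 0.
Hence M_0 = 0, M_1 = 57/28, M_2 = -51/14, M_3 = 183/28, M_4 = 0.
On [2, 4], p'(x) = b_1 + 2c_1·(x - 2) + 3d_1·(x - 2)² with b_1 = Δ_1 - h_1(2M_1 + M_2)/6 = -1/7, c_1 = M_1/2 = 57/56, d_1 = (M_2 - M_1)/(6h_1) = -53/112. So p'(2) = -1/7.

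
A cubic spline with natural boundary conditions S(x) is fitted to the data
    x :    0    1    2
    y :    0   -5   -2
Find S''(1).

With M_i denoting the second derivative at x_i, h_i = 1, 1, and Δ_i = (y_(i+1) − y_i)/h_i = -5, 3:
  1·M_0 + 4·M_1 + 1·M_2 = 6(Δ_1 - Δ_0) = 48
Natural end conditions: M_0 = M_2 = 0.
Forward elimination and back-substitution give M_0 = 0, M_1 = 12, M_2 = 0.

12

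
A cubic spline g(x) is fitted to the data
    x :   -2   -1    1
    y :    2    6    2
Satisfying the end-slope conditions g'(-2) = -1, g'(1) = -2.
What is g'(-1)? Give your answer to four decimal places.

3.6667

With M_i denoting the second derivative at x_i, h_i = 1, 2, and Δ_i = (y_(i+1) − y_i)/h_i = 4, -2:
  1·M_0 + 6·M_1 + 2·M_2 = 6(Δ_1 - Δ_0) = -36
Clamped end conditions give two more equations: 2h_0·M_0 + h_0·M_1 = 6(Δ_0 - g'(-2)) = 30 and h_1·M_1 + 2h_1·M_2 = 6(g'(1) - Δ_1) = 0.
Solving the tridiagonal system: M_0 = 62/3, M_1 = -34/3, M_2 = 17/3.
On [-1, 1], g'(x) = b_1 + 2c_1·(x + 1) + 3d_1·(x + 1)² with b_1 = Δ_1 - h_1(2M_1 + M_2)/6 = 11/3, c_1 = M_1/2 = -17/3, d_1 = (M_2 - M_1)/(6h_1) = 17/12. So g'(-1) = 11/3.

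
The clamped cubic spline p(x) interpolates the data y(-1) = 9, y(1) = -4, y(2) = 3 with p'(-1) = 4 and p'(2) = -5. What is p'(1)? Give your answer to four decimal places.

4.7500

With σ_i denoting the second derivative at x_i, h_i = 2, 1, and Δ_i = (y_(i+1) − y_i)/h_i = -13/2, 7:
  2·σ_0 + 6·σ_1 + 1·σ_2 = 6(Δ_1 - Δ_0) = 81
Clamped end conditions give two more equations: 2h_0·σ_0 + h_0·σ_1 = 6(Δ_0 - p'(-1)) = -63 and h_1·σ_1 + 2h_1·σ_2 = 6(p'(2) - Δ_1) = -72.
Forward elimination and back-substitution give σ_0 = -129/4, σ_1 = 33, σ_2 = -105/2.
On [1, 2], p'(x) = b_1 + 2c_1·(x - 1) + 3d_1·(x - 1)² with b_1 = Δ_1 - h_1(2σ_1 + σ_2)/6 = 19/4, c_1 = σ_1/2 = 33/2, d_1 = (σ_2 - σ_1)/(6h_1) = -57/4. So p'(1) = 19/4.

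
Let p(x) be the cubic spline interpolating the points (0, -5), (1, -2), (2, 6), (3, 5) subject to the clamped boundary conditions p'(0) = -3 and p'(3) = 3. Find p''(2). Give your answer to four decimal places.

With m_i denoting the second derivative at x_i, h_i = 1, 1, 1, and Δ_i = (y_(i+1) − y_i)/h_i = 3, 8, -1:
  1·m_0 + 4·m_1 + 1·m_2 = 6(Δ_1 - Δ_0) = 30
  1·m_1 + 4·m_2 + 1·m_3 = 6(Δ_2 - Δ_1) = -54
Clamped end conditions give two more equations: 2h_0·m_0 + h_0·m_1 = 6(Δ_0 - p'(0)) = 36 and h_2·m_2 + 2h_2·m_3 = 6(p'(3) - Δ_2) = 24.
Solving the tridiagonal system: m_0 = 66/5, m_1 = 48/5, m_2 = -108/5, m_3 = 114/5.

-21.6000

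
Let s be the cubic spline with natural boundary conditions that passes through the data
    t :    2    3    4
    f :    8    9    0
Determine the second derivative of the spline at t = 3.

-15

Write M_i for s''(x_i). With h_i = 1, 1 and divided differences Δ_i = 1, -9, the continuity of s' gives the tridiagonal system
  1·M_0 + 4·M_1 + 1·M_2 = 6(Δ_1 - Δ_0) = -60
Natural end conditions: M_0 = M_2 = 0.
Forward elimination and back-substitution give M_0 = 0, M_1 = -15, M_2 = 0.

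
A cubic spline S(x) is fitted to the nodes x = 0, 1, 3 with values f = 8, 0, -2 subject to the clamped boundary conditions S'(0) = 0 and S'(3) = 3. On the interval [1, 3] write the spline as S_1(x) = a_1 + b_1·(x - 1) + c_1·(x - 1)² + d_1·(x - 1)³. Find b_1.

-9

Put σ_i = S'' at the i-th knot. Here h = (1, 2) and Δ = (-8, -1), so the interior equations h_(i-1)·σ_(i-1) + 2(h_(i-1)+h_i)·σ_i + h_i·σ_(i+1) = 6(Δ_i − Δ_(i-1)) read
  1·σ_0 + 6·σ_1 + 2·σ_2 = 6(Δ_1 - Δ_0) = 42
Clamped end conditions give two more equations: 2h_0·σ_0 + h_0·σ_1 = 6(Δ_0 - S'(0)) = -48 and h_1·σ_1 + 2h_1·σ_2 = 6(S'(3) - Δ_1) = 24.
Solving: σ_0 = -30, σ_1 = 12, σ_2 = 0.
On [1, 3], with S_1(x) = a_1 + b_1·(x - 1) + c_1·(x - 1)² + d_1·(x - 1)³: c_1 = σ_1/2 = 6, d_1 = (σ_2 - σ_1)/(6h_1) = -1, b_1 = Δ_1 - h_1(2σ_1 + σ_2)/6 = -9.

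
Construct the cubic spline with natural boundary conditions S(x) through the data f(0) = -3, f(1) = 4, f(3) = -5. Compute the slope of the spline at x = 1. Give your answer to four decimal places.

Let σ_i = S''(x_i). Step sizes h_i = 1, 2; slopes of the chords Δ_i = (y_(i+1) - y_i)/h_i = 7, -9/2.
  1·σ_0 + 6·σ_1 + 2·σ_2 = 6(Δ_1 - Δ_0) = -69
Natural end conditions: σ_0 = σ_2 = 0.
Solving: σ_0 = 0, σ_1 = -23/2, σ_2 = 0.
On [1, 3], S'(x) = b_1 + 2c_1·(x - 1) + 3d_1·(x - 1)² with b_1 = Δ_1 - h_1(2σ_1 + σ_2)/6 = 19/6, c_1 = σ_1/2 = -23/4, d_1 = (σ_2 - σ_1)/(6h_1) = 23/24. So S'(1) = 19/6.

3.1667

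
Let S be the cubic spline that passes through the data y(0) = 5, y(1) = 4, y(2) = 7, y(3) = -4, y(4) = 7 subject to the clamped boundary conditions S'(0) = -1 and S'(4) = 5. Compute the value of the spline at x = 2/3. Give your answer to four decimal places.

3.6667

Let M_i = S''(x_i). Step sizes h_i = 1, 1, 1, 1; slopes of the chords Δ_i = (y_(i+1) - y_i)/h_i = -1, 3, -11, 11.
  1·M_0 + 4·M_1 + 1·M_2 = 6(Δ_1 - Δ_0) = 24
  1·M_1 + 4·M_2 + 1·M_3 = 6(Δ_2 - Δ_1) = -84
  1·M_2 + 4·M_3 + 1·M_4 = 6(Δ_3 - Δ_2) = 132
Clamped end conditions give two more equations: 2h_0·M_0 + h_0·M_1 = 6(Δ_0 - S'(0)) = 0 and h_3·M_3 + 2h_3·M_4 = 6(S'(4) - Δ_3) = -36.
Solving the tridiagonal system: M_0 = -9, M_1 = 18, M_2 = -39, M_3 = 54, M_4 = -45.
On [0, 1], S(x) = 5 - 1·x - 9/2·x² + 9/2·x³.
With x = 2/3: S(2/3) = 11/3.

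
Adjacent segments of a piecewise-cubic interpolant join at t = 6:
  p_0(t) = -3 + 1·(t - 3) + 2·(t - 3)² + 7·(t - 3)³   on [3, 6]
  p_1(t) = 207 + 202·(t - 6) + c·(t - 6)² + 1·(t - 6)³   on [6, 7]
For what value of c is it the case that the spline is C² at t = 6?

65

p_0''(t) = 4 + 42·(t - 3), so p_0''(6) = 130. On the right, p_1''(6) = 2c, so c = 65.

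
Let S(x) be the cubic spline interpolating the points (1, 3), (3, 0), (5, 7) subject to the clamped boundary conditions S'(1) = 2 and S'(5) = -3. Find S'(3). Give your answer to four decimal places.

1.7500

Let M_i = S''(x_i). Step sizes h_i = 2, 2; slopes of the chords Δ_i = (y_(i+1) - y_i)/h_i = -3/2, 7/2.
  2·M_0 + 8·M_1 + 2·M_2 = 6(Δ_1 - Δ_0) = 30
Clamped end conditions give two more equations: 2h_0·M_0 + h_0·M_1 = 6(Δ_0 - S'(1)) = -21 and h_1·M_1 + 2h_1·M_2 = 6(S'(5) - Δ_1) = -39.
Solving the tridiagonal system: M_0 = -41/4, M_1 = 10, M_2 = -59/4.
On [3, 5], S'(x) = b_1 + 2c_1·(x - 3) + 3d_1·(x - 3)² with b_1 = Δ_1 - h_1(2M_1 + M_2)/6 = 7/4, c_1 = M_1/2 = 5, d_1 = (M_2 - M_1)/(6h_1) = -33/16. So S'(3) = 7/4.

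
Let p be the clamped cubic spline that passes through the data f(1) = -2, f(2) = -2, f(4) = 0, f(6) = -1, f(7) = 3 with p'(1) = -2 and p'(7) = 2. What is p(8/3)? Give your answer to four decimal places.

Write M_i for p''(x_i). With h_i = 1, 2, 2, 1 and divided differences Δ_i = 0, 1, -1/2, 4, the continuity of p' gives the tridiagonal system
  1·M_0 + 6·M_1 + 2·M_2 = 6(Δ_1 - Δ_0) = 6
  2·M_1 + 8·M_2 + 2·M_3 = 6(Δ_2 - Δ_1) = -9
  2·M_2 + 6·M_3 + 1·M_4 = 6(Δ_3 - Δ_2) = 27
Clamped end conditions give two more equations: 2h_0·M_0 + h_0·M_1 = 6(Δ_0 - p'(1)) = 12 and h_3·M_3 + 2h_3·M_4 = 6(p'(7) - Δ_3) = -12.
Solving the tridiagonal system: M_0 = 65/12, M_1 = 7/6, M_2 = -77/24, M_3 = 43/6, M_4 = -115/12.
On [2, 4], p(x) = -2 + 31/24·(x - 2) + 7/12·(x - 2)² - 35/96·(x - 2)³.
With (x - 2) = 2/3: p(8/3) = -80/81.

-0.9877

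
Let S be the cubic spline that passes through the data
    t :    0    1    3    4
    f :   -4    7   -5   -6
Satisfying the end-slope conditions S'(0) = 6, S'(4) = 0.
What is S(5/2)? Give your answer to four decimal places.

Let M_i = S''(x_i). Step sizes h_i = 1, 2, 1; slopes of the chords Δ_i = (y_(i+1) - y_i)/h_i = 11, -6, -1.
  1·M_0 + 6·M_1 + 2·M_2 = 6(Δ_1 - Δ_0) = -102
  2·M_1 + 6·M_2 + 1·M_3 = 6(Δ_2 - Δ_1) = 30
Clamped end conditions give two more equations: 2h_0·M_0 + h_0·M_1 = 6(Δ_0 - S'(0)) = 30 and h_2·M_2 + 2h_2·M_3 = 6(S'(4) - Δ_2) = 6.
Hence M_0 = 198/7, M_1 = -186/7, M_2 = 102/7, M_3 = -30/7.
On [1, 3], S(t) = 7 + 48/7·(t - 1) - 93/7·(t - 1)² + 24/7·(t - 1)³.
With (t - 1) = 3/2: S(5/2) = -29/28.

-1.0357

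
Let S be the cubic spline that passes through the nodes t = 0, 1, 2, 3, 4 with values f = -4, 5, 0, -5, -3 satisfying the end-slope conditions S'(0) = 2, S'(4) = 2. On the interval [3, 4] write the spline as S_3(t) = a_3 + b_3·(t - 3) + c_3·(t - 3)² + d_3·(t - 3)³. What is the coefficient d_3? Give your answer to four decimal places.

-2.6250

Write M_i for S''(x_i). With h_i = 1, 1, 1, 1 and divided differences Δ_i = 9, -5, -5, 2, the continuity of S' gives the tridiagonal system
  1·M_0 + 4·M_1 + 1·M_2 = 6(Δ_1 - Δ_0) = -84
  1·M_1 + 4·M_2 + 1·M_3 = 6(Δ_2 - Δ_1) = 0
  1·M_2 + 4·M_3 + 1·M_4 = 6(Δ_3 - Δ_2) = 42
Clamped end conditions give two more equations: 2h_0·M_0 + h_0·M_1 = 6(Δ_0 - S'(0)) = 42 and h_3·M_3 + 2h_3·M_4 = 6(S'(4) - Δ_3) = 0.
Hence M_0 = 147/4, M_1 = -63/2, M_2 = 21/4, M_3 = 21/2, M_4 = -21/4.
On [3, 4], with S_3(t) = a_3 + b_3·(t - 3) + c_3·(t - 3)² + d_3·(t - 3)³: c_3 = M_3/2 = 21/4, d_3 = (M_4 - M_3)/(6h_3) = -21/8, b_3 = Δ_3 - h_3(2M_3 + M_4)/6 = -5/8.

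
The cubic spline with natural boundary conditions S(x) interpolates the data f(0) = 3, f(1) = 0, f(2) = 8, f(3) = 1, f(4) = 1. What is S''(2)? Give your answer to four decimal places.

With M_i denoting the second derivative at x_i, h_i = 1, 1, 1, 1, and Δ_i = (y_(i+1) − y_i)/h_i = -3, 8, -7, 0:
  1·M_0 + 4·M_1 + 1·M_2 = 6(Δ_1 - Δ_0) = 66
  1·M_1 + 4·M_2 + 1·M_3 = 6(Δ_2 - Δ_1) = -90
  1·M_2 + 4·M_3 + 1·M_4 = 6(Δ_3 - Δ_2) = 42
Natural end conditions: M_0 = M_4 = 0.
Forward elimination and back-substitution give M_0 = 0, M_1 = 174/7, M_2 = -234/7, M_3 = 132/7, M_4 = 0.

-33.4286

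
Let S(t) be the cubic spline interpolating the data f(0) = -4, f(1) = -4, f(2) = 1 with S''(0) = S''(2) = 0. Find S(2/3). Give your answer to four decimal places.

With M_i denoting the second derivative at x_i, h_i = 1, 1, and Δ_i = (y_(i+1) − y_i)/h_i = 0, 5:
  1·M_0 + 4·M_1 + 1·M_2 = 6(Δ_1 - Δ_0) = 30
Natural end conditions: M_0 = M_2 = 0.
Solving the tridiagonal system: M_0 = 0, M_1 = 15/2, M_2 = 0.
On [0, 1], S(t) = -4 - 5/4·t + 0·t² + 5/4·t³.
With t = 2/3: S(2/3) = -241/54.

-4.4630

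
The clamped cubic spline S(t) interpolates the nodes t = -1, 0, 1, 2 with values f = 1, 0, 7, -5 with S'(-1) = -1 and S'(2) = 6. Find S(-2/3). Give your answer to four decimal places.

Let σ_i = S''(x_i). Step sizes h_i = 1, 1, 1; slopes of the chords Δ_i = (y_(i+1) - y_i)/h_i = -1, 7, -12.
  1·σ_0 + 4·σ_1 + 1·σ_2 = 6(Δ_1 - Δ_0) = 48
  1·σ_1 + 4·σ_2 + 1·σ_3 = 6(Δ_2 - Δ_1) = -114
Clamped end conditions give two more equations: 2h_0·σ_0 + h_0·σ_1 = 6(Δ_0 - S'(-1)) = 0 and h_2·σ_2 + 2h_2·σ_3 = 6(S'(2) - Δ_2) = 108.
Solving: σ_0 = -224/15, σ_1 = 448/15, σ_2 = -848/15, σ_3 = 1234/15.
On [-1, 0], S(t) = 1 - 1·(t + 1) - 112/15·(t + 1)² + 112/15·(t + 1)³.
With (t + 1) = 1/3: S(-2/3) = 46/405.

0.1136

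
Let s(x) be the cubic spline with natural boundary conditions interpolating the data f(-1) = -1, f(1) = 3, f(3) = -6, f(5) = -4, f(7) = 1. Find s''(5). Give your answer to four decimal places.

-0.3214

Put M_i = s'' at the i-th knot. Here h = (2, 2, 2, 2) and Δ = (2, -9/2, 1, 5/2), so the interior equations h_(i-1)·M_(i-1) + 2(h_(i-1)+h_i)·M_i + h_i·M_(i+1) = 6(Δ_i − Δ_(i-1)) read
  2·M_0 + 8·M_1 + 2·M_2 = 6(Δ_1 - Δ_0) = -39
  2·M_1 + 8·M_2 + 2·M_3 = 6(Δ_2 - Δ_1) = 33
  2·M_2 + 8·M_3 + 2·M_4 = 6(Δ_3 - Δ_2) = 9
Natural end conditions: M_0 = M_4 = 0.
Solving: M_0 = 0, M_1 = -177/28, M_2 = 81/14, M_3 = -9/28, M_4 = 0.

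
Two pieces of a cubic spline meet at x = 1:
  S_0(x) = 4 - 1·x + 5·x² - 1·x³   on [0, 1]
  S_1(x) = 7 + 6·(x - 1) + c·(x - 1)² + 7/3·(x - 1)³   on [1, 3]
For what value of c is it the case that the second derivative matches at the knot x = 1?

2

S_0''(x) = 10 - 6·x, so S_0''(1) = 4. On the right, S_1''(1) = 2c, so c = 2.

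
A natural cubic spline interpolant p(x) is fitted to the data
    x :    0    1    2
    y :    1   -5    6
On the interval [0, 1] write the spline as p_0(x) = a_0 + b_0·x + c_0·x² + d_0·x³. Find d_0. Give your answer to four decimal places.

4.2500

Put M_i = p'' at the i-th knot. Here h = (1, 1) and Δ = (-6, 11), so the interior equations h_(i-1)·M_(i-1) + 2(h_(i-1)+h_i)·M_i + h_i·M_(i+1) = 6(Δ_i − Δ_(i-1)) read
  1·M_0 + 4·M_1 + 1·M_2 = 6(Δ_1 - Δ_0) = 102
Natural end conditions: M_0 = M_2 = 0.
Hence M_0 = 0, M_1 = 51/2, M_2 = 0.
On [0, 1], with p_0(x) = a_0 + b_0·x + c_0·x² + d_0·x³: c_0 = M_0/2 = 0, d_0 = (M_1 - M_0)/(6h_0) = 17/4, b_0 = Δ_0 - h_0(2M_0 + M_1)/6 = -41/4.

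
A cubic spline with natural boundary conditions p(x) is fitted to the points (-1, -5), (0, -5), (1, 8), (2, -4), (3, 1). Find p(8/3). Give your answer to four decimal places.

Write m_i for p''(x_i). With h_i = 1, 1, 1, 1 and divided differences Δ_i = 0, 13, -12, 5, the continuity of p' gives the tridiagonal system
  1·m_0 + 4·m_1 + 1·m_2 = 6(Δ_1 - Δ_0) = 78
  1·m_1 + 4·m_2 + 1·m_3 = 6(Δ_2 - Δ_1) = -150
  1·m_2 + 4·m_3 + 1·m_4 = 6(Δ_3 - Δ_2) = 102
Natural end conditions: m_0 = m_4 = 0.
Solving: m_0 = 0, m_1 = 234/7, m_2 = -390/7, m_3 = 276/7, m_4 = 0.
On [2, 3], p(x) = -4 - 57/7·(x - 2) + 138/7·(x - 2)² - 46/7·(x - 2)³.
With (x - 2) = 2/3: p(8/3) = -494/189.

-2.6138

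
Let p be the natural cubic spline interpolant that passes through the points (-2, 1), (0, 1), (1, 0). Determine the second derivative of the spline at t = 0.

-1

Write σ_i for p''(x_i). With h_i = 2, 1 and divided differences Δ_i = 0, -1, the continuity of p' gives the tridiagonal system
  2·σ_0 + 6·σ_1 + 1·σ_2 = 6(Δ_1 - Δ_0) = -6
Natural end conditions: σ_0 = σ_2 = 0.
Solving the tridiagonal system: σ_0 = 0, σ_1 = -1, σ_2 = 0.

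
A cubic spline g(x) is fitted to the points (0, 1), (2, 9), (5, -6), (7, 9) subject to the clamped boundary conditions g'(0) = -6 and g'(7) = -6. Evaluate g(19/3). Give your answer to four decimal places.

7.6713

Put M_i = g'' at the i-th knot. Here h = (2, 3, 2) and Δ = (4, -5, 15/2), so the interior equations h_(i-1)·M_(i-1) + 2(h_(i-1)+h_i)·M_i + h_i·M_(i+1) = 6(Δ_i − Δ_(i-1)) read
  2·M_0 + 10·M_1 + 3·M_2 = 6(Δ_1 - Δ_0) = -54
  3·M_1 + 10·M_2 + 2·M_3 = 6(Δ_2 - Δ_1) = 75
Clamped end conditions give two more equations: 2h_0·M_0 + h_0·M_1 = 6(Δ_0 - g'(0)) = 60 and h_2·M_2 + 2h_2·M_3 = 6(g'(7) - Δ_2) = -81.
Solving: M_0 = 725/32, M_1 = -245/16, M_2 = 287/16, M_3 = -935/32.
On [5, 7], g(x) = -6 + 169/32·(x - 5) + 287/32·(x - 5)² - 503/128·(x - 5)³.
With (x - 5) = 4/3: g(19/3) = 1657/216.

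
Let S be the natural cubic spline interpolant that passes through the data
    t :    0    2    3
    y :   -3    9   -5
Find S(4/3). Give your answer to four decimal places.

With σ_i denoting the second derivative at x_i, h_i = 2, 1, and Δ_i = (y_(i+1) − y_i)/h_i = 6, -14:
  2·σ_0 + 6·σ_1 + 1·σ_2 = 6(Δ_1 - Δ_0) = -120
Natural end conditions: σ_0 = σ_2 = 0.
Forward elimination and back-substitution give σ_0 = 0, σ_1 = -20, σ_2 = 0.
On [0, 2], S(t) = -3 + 38/3·t + 0·t² - 5/3·t³.
With t = 4/3: S(4/3) = 805/81.

9.9383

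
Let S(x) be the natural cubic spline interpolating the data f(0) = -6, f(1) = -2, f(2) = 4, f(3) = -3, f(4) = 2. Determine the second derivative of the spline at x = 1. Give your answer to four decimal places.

10.0714

Write M_i for S''(x_i). With h_i = 1, 1, 1, 1 and divided differences Δ_i = 4, 6, -7, 5, the continuity of S' gives the tridiagonal system
  1·M_0 + 4·M_1 + 1·M_2 = 6(Δ_1 - Δ_0) = 12
  1·M_1 + 4·M_2 + 1·M_3 = 6(Δ_2 - Δ_1) = -78
  1·M_2 + 4·M_3 + 1·M_4 = 6(Δ_3 - Δ_2) = 72
Natural end conditions: M_0 = M_4 = 0.
Forward elimination and back-substitution give M_0 = 0, M_1 = 141/14, M_2 = -198/7, M_3 = 351/14, M_4 = 0.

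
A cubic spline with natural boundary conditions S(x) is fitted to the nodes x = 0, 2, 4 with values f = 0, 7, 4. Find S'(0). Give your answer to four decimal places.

Let σ_i = S''(x_i). Step sizes h_i = 2, 2; slopes of the chords Δ_i = (y_(i+1) - y_i)/h_i = 7/2, -3/2.
  2·σ_0 + 8·σ_1 + 2·σ_2 = 6(Δ_1 - Δ_0) = -30
Natural end conditions: σ_0 = σ_2 = 0.
Solving the tridiagonal system: σ_0 = 0, σ_1 = -15/4, σ_2 = 0.
On [0, 2], S'(x) = b_0 + 2c_0·x + 3d_0·x² with b_0 = Δ_0 - h_0(2σ_0 + σ_1)/6 = 19/4, c_0 = σ_0/2 = 0, d_0 = (σ_1 - σ_0)/(6h_0) = -5/16. So S'(0) = 19/4.

4.7500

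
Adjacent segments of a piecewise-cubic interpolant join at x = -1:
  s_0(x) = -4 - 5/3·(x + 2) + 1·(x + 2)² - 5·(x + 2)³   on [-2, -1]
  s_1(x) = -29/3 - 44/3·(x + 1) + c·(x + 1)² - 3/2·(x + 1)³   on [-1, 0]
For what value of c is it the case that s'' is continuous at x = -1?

-14

s_0''(x) = 2 - 30·(x + 2), so s_0''(-1) = -28. On the right, s_1''(-1) = 2c, so c = -14.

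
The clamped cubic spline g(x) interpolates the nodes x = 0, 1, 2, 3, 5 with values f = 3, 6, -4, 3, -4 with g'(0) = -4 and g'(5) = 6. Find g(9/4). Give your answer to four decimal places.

With M_i denoting the second derivative at x_i, h_i = 1, 1, 1, 2, and Δ_i = (y_(i+1) − y_i)/h_i = 3, -10, 7, -7/2:
  1·M_0 + 4·M_1 + 1·M_2 = 6(Δ_1 - Δ_0) = -78
  1·M_1 + 4·M_2 + 1·M_3 = 6(Δ_2 - Δ_1) = 102
  1·M_2 + 6·M_3 + 2·M_4 = 6(Δ_3 - Δ_2) = -63
Clamped end conditions give two more equations: 2h_0·M_0 + h_0·M_1 = 6(Δ_0 - g'(0)) = 42 and h_3·M_3 + 2h_3·M_4 = 6(g'(5) - Δ_3) = 57.
Solving: M_0 = 3377/82, M_1 = -1655/41, M_2 = 3467/82, M_3 = -1097/41, M_4 = 4531/164.
On [2, 3], g(x) = -4 - 108/41·(x - 2) + 3467/164·(x - 2)² - 1887/164·(x - 2)³.
With (x - 2) = 1/4: g(9/4) = -36915/10496.

-3.5171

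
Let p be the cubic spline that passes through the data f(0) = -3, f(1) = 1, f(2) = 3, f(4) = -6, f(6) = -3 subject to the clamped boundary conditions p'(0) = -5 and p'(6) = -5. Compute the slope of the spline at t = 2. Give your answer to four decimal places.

-2.2857

Put M_i = p'' at the i-th knot. Here h = (1, 1, 2, 2) and Δ = (4, 2, -9/2, 3/2), so the interior equations h_(i-1)·M_(i-1) + 2(h_(i-1)+h_i)·M_i + h_i·M_(i+1) = 6(Δ_i − Δ_(i-1)) read
  1·M_0 + 4·M_1 + 1·M_2 = 6(Δ_1 - Δ_0) = -12
  1·M_1 + 6·M_2 + 2·M_3 = 6(Δ_2 - Δ_1) = -39
  2·M_2 + 8·M_3 + 2·M_4 = 6(Δ_3 - Δ_2) = 36
Clamped end conditions give two more equations: 2h_0·M_0 + h_0·M_1 = 6(Δ_0 - p'(0)) = 54 and h_3·M_3 + 2h_3·M_4 = 6(p'(6) - Δ_3) = -39.
Solving: M_0 = 439/14, M_1 = -61/7, M_2 = -17/2, M_3 = 145/14, M_4 = -209/14.
On [2, 4], p'(t) = b_2 + 2c_2·(t - 2) + 3d_2·(t - 2)² with b_2 = Δ_2 - h_2(2M_2 + M_3)/6 = -16/7, c_2 = M_2/2 = -17/4, d_2 = (M_3 - M_2)/(6h_2) = 11/7. So p'(2) = -16/7.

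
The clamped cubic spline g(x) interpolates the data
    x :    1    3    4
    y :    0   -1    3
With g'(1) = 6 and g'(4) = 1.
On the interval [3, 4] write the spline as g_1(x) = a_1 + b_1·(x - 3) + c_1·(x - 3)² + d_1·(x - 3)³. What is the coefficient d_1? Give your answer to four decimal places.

-4.5833

Let σ_i = g''(x_i). Step sizes h_i = 2, 1; slopes of the chords Δ_i = (y_(i+1) - y_i)/h_i = -1/2, 4.
  2·σ_0 + 6·σ_1 + 1·σ_2 = 6(Δ_1 - Δ_0) = 27
Clamped end conditions give two more equations: 2h_0·σ_0 + h_0·σ_1 = 6(Δ_0 - g'(1)) = -39 and h_1·σ_1 + 2h_1·σ_2 = 6(g'(4) - Δ_1) = -18.
Hence σ_0 = -191/12, σ_1 = 37/3, σ_2 = -91/6.
On [3, 4], with g_1(x) = a_1 + b_1·(x - 3) + c_1·(x - 3)² + d_1·(x - 3)³: c_1 = σ_1/2 = 37/6, d_1 = (σ_2 - σ_1)/(6h_1) = -55/12, b_1 = Δ_1 - h_1(2σ_1 + σ_2)/6 = 29/12.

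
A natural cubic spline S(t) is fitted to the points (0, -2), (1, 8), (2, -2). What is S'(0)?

Write M_i for S''(x_i). With h_i = 1, 1 and divided differences Δ_i = 10, -10, the continuity of S' gives the tridiagonal system
  1·M_0 + 4·M_1 + 1·M_2 = 6(Δ_1 - Δ_0) = -120
Natural end conditions: M_0 = M_2 = 0.
Solving: M_0 = 0, M_1 = -30, M_2 = 0.
On [0, 1], S'(t) = b_0 + 2c_0·t + 3d_0·t² with b_0 = Δ_0 - h_0(2M_0 + M_1)/6 = 15, c_0 = M_0/2 = 0, d_0 = (M_1 - M_0)/(6h_0) = -5. So S'(0) = 15.

15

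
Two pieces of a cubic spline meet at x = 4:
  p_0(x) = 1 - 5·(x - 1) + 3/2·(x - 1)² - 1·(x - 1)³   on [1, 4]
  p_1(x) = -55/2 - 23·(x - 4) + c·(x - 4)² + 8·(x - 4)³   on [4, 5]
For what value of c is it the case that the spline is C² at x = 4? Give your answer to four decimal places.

-7.5000

p_0''(x) = 3 - 6·(x - 1), so p_0''(4) = -15. On the right, p_1''(4) = 2c, so c = -15/2.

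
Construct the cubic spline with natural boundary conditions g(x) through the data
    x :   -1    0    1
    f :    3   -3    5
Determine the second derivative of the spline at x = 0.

21

Put M_i = g'' at the i-th knot. Here h = (1, 1) and Δ = (-6, 8), so the interior equations h_(i-1)·M_(i-1) + 2(h_(i-1)+h_i)·M_i + h_i·M_(i+1) = 6(Δ_i − Δ_(i-1)) read
  1·M_0 + 4·M_1 + 1·M_2 = 6(Δ_1 - Δ_0) = 84
Natural end conditions: M_0 = M_2 = 0.
Solving: M_0 = 0, M_1 = 21, M_2 = 0.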